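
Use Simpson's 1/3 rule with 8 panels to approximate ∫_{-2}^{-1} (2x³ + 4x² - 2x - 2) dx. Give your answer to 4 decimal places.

2.8333

h = (-1 − (-2))/8 = 0.125.
Nodes x₀,…,x₈ = -2, -1.875, -1.75, -1.625, -1.5, -1.375, -1.25, -1.125, -1.
f(x) = 2x³ + 4x² - 2x - 2: f₀=2, f₁=2.62890625, f₂=3.03125, f₃=3.23046875, f₄=3.25, f₅=3.11328125, f₆=2.84375, f₇=2.46484375, f₈=2.
(h/3)·[f₀ + 4f₁ + 2f₂ + 4f₃ + 2f₄ + 4f₅ + 2f₆ + 4f₇ + f₈] = 0.041667·(68) = 2.8333.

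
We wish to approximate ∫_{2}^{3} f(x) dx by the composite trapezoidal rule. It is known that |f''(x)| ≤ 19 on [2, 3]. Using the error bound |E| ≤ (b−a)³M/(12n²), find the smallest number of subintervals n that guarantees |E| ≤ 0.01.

Need 19/(12n²) ≤ 0.01.
n² ≥ 19/(12·0.01) = 158.333 ⇒ n ≥ 12.5831, so the smallest n is 13.

13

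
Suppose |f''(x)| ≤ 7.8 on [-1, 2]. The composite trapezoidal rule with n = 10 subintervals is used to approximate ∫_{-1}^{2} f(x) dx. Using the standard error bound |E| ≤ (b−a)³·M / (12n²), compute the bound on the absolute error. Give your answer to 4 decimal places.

0.1755

|E| ≤ (3)³·7.8 / (12·10²) = 210.6/1200 = 0.1755.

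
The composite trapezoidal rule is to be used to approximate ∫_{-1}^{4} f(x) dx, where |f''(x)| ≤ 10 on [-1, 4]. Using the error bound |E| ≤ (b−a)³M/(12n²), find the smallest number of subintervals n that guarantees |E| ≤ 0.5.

Need 1250/(12n²) ≤ 0.5.
n² ≥ 1250/(12·0.5) = 208.333 ⇒ n ≥ 14.4338, so the smallest n is 15.

15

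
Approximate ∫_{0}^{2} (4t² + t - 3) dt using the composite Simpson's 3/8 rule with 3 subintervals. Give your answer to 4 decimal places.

h = (2 − 0)/3 = 0.666667.
Nodes t₀,…,t₃ = 0, 0.666667, 1.333333, 2.
f(t) = 4t² + t - 3: f₀=-3, f₁=-0.555556, f₂=5.444444, f₃=15.
(3h/8)·[f₀ + 3f₁ + 3f₂ + f₃] = 0.25·(26.666667) = 6.6667.

6.6667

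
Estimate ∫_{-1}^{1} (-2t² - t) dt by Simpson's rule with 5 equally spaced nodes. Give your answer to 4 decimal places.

h = (1 − (-1))/4 = 0.5.
Nodes t₀,…,t₄ = -1, -0.5, 0, 0.5, 1.
f(t) = -2t² - t: f₀=-1, f₁=0, f₂=0, f₃=-1, f₄=-3.
(h/3)·[f₀ + 4f₁ + 2f₂ + 4f₃ + f₄] = 0.166667·(-8) = -1.3333.

-1.3333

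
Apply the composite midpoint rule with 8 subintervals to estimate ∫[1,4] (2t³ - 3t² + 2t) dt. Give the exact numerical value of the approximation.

79.078125

h = (4 − 1)/8 = 0.375.
Midpoints m₁,…,m₈ = 1.1875, 1.5625, 1.9375, 2.3125, 2.6875, 3.0625, 3.4375, 3.8125.
f(m₁)=1.49365234375, f(m₂)=3.43017578125, f(m₃)=7.15966796875, f(m₄)=13.31494140625, f(m₅)=22.52880859375, f(m₆)=35.43408203125, f(m₇)=52.66357421875, f(m₈)=74.85009765625.
h·[f(m₁) + f(m₂) + f(m₃) + f(m₄) + f(m₅) + f(m₆) + f(m₇) + f(m₈)] = 0.375·(210.875) = 79.078125.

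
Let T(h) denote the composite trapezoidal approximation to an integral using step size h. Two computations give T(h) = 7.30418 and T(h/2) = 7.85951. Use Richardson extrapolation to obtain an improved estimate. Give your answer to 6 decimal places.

8.044620

R = (4·T(h/2) − T(h)) / 3 = (4·7.85951 − 7.30418)/3 = (24.13386)/3 = 8.044620.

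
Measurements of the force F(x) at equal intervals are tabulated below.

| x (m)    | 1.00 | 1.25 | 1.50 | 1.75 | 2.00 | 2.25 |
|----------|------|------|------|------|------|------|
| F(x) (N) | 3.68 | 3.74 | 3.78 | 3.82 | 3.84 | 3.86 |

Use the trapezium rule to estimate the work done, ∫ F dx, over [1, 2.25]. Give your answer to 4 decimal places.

h = 0.25, n = 5.
(h/2)·[y₀ + 2y₁ + 2y₂ + 2y₃ + 2y₄ + y₅] = 0.125·(37.90) = 4.7375.

4.7375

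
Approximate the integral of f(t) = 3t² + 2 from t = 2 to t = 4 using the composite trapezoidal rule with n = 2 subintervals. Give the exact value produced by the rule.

h = (4 − 2)/2 = 1.
Nodes t₀,…,t₂ = 2, 3, 4.
f(t) = 3t² + 2: f₀=14, f₁=29, f₂=50.
(h/2)·[f₀ + 2f₁ + f₂] = 0.5·(122) = 61.

61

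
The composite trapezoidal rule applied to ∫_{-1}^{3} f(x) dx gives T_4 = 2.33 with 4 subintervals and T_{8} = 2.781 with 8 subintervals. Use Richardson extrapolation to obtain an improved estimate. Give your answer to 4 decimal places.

R = (4·T_{8} − T_4) / 3 = (4·2.781 − 2.33)/3 = (8.794)/3 = 2.9313.

2.9313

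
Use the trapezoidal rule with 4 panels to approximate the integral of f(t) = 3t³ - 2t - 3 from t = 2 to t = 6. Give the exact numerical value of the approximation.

940

h = (6 − 2)/4 = 1.
Nodes t₀,…,t₄ = 2, 3, 4, 5, 6.
f(t) = 3t³ - 2t - 3: f₀=17, f₁=72, f₂=181, f₃=362, f₄=633.
(h/2)·[f₀ + 2f₁ + 2f₂ + 2f₃ + f₄] = 0.5·(1880) = 940.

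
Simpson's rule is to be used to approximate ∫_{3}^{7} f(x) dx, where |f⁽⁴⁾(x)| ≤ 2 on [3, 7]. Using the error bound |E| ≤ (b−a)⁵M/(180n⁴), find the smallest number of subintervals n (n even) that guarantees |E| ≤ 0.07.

Need 2048/(180n⁴) ≤ 0.07.
n⁴ ≥ 2048/(180·0.07) = 162.54 ⇒ n ≥ 3.5706, so the smallest even n is 4. (n must be even for Simpson's rule.)

4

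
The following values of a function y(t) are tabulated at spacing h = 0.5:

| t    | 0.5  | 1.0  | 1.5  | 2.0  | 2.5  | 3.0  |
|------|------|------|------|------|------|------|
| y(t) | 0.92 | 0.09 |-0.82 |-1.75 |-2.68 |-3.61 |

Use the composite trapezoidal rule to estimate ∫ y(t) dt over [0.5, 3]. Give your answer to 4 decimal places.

-3.2525

h = 0.5, n = 5.
(h/2)·[y₀ + 2y₁ + 2y₂ + 2y₃ + 2y₄ + y₅] = 0.25·(-13.01) = -3.2525.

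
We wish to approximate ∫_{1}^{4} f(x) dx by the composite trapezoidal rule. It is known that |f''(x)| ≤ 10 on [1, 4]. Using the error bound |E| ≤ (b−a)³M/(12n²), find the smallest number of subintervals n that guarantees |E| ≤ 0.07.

18

Need 270/(12n²) ≤ 0.07.
n² ≥ 270/(12·0.07) = 321.429 ⇒ n ≥ 17.9284, so the smallest n is 18.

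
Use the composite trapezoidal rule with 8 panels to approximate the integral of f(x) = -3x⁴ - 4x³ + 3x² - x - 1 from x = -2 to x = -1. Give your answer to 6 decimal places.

h = (-1 − (-2))/8 = 0.125.
Nodes x₀,…,x₈ = -2, -1.875, -1.75, -1.625, -1.5, -1.375, -1.25, -1.125, -1.
f(x) = -3x⁴ - 4x³ + 3x² - x - 1: f₀=-3, f₁=0.710205078125, f₂=3.23828125, f₃=4.792236328125, f₄=5.5625, f₅=5.721923828125, f₆=5.42578125, f₇=4.811767578125, f₈=4.
(h/2)·[f₀ + 2f₁ + 2f₂ + 2f₃ + 2f₄ + 2f₅ + 2f₆ + 2f₇ + f₈] = 0.0625·(61.525390625) = 3.845337.

3.845337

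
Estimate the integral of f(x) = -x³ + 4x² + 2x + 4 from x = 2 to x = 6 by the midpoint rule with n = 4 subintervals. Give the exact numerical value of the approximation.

8

h = (6 − 2)/4 = 1.
Midpoints m₁,…,m₄ = 2.5, 3.5, 4.5, 5.5.
f(m₁)=18.375, f(m₂)=17.125, f(m₃)=2.875, f(m₄)=-30.375.
h·[f(m₁) + f(m₂) + f(m₃) + f(m₄)] = 1·(8) = 8.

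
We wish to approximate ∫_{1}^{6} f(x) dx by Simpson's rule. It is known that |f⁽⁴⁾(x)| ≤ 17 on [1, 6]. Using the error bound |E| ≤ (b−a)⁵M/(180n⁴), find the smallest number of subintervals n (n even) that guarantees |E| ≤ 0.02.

Need 53125/(180n⁴) ≤ 0.02.
n⁴ ≥ 53125/(180·0.02) = 14756.9 ⇒ n ≥ 11.0217, so the smallest even n is 12. (n must be even for Simpson's rule.)

12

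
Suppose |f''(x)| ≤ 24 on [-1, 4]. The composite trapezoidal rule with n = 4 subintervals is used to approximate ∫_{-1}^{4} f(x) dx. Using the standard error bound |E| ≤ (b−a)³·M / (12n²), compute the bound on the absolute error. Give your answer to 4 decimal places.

|E| ≤ (5)³·24 / (12·4²) = 3000/192 = 15.6250.

15.6250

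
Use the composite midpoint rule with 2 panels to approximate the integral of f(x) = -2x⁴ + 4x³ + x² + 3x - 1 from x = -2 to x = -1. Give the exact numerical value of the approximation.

-29.6328125

h = (-1 − (-2))/2 = 0.5.
Midpoints m₁,…,m₂ = -1.75, -1.25.
f(m₁)=-43.3828125, f(m₂)=-15.8828125.
h·[f(m₁) + f(m₂)] = 0.5·(-59.265625) = -29.6328125.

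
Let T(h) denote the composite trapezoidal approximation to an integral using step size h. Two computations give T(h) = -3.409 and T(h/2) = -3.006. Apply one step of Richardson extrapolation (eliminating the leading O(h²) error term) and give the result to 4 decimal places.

-2.8717

R = (4·T(h/2) − T(h)) / 3 = (4·(-3.006) − (-3.409))/3 = (-8.615)/3 = -2.8717.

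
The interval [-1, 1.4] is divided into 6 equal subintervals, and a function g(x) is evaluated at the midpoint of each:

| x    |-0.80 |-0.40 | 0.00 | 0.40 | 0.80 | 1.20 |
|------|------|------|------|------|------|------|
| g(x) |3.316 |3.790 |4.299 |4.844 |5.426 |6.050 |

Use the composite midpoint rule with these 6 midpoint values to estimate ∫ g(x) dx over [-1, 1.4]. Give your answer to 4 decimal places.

h = 0.4, n = 6.
h·[y(m₁) + y(m₂) + y(m₃) + y(m₄) + y(m₅) + y(m₆)] = 0.4·(27.725) = 11.0900.

11.0900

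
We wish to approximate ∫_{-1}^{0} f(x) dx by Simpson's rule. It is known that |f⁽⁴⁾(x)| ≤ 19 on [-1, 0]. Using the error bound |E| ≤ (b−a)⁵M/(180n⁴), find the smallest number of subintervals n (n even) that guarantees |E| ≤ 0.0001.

Need 19/(180n⁴) ≤ 0.0001.
n⁴ ≥ 19/(180·0.0001) = 1055.56 ⇒ n ≥ 5.6999, so the smallest even n is 6. (n must be even for Simpson's rule.)

6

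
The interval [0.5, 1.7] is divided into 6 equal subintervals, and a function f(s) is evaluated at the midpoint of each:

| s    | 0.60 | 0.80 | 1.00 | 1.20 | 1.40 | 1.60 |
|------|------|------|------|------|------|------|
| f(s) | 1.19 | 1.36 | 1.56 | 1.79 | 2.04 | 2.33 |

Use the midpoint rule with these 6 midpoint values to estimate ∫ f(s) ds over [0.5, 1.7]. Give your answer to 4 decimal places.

2.0540

h = 0.2, n = 6.
h·[y(m₁) + y(m₂) + y(m₃) + y(m₄) + y(m₅) + y(m₆)] = 0.2·(10.27) = 2.0540.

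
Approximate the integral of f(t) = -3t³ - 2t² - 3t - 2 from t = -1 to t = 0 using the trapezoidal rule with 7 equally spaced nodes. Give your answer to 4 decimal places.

h = (0 − (-1))/6 = 0.166667.
Nodes t₀,…,t₆ = -1, -0.833333, -0.666667, -0.5, -0.333333, -0.166667, 0.
f(t) = -3t³ - 2t² - 3t - 2: f₀=2, f₁=0.847222, f₂=0, f₃=-0.625, f₄=-1.111111, f₅=-1.541667, f₆=-2.
(h/2)·[f₀ + 2f₁ + 2f₂ + 2f₃ + 2f₄ + 2f₅ + f₆] = 0.083333·(-4.861111) = -0.4051.

-0.4051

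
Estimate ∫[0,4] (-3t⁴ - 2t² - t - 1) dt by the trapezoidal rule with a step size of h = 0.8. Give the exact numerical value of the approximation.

-710.71616

h = (4 − 0)/5 = 0.8.
Nodes t₀,…,t₅ = 0, 0.8, 1.6, 2.4, 3.2, 4.
f(t) = -3t⁴ - 2t² - t - 1: f₀=-1, f₁=-4.3088, f₂=-27.3808, f₃=-114.4528, f₄=-339.2528, f₅=-805.
(h/2)·[f₀ + 2f₁ + 2f₂ + 2f₃ + 2f₄ + f₅] = 0.4·(-1776.7904) = -710.71616.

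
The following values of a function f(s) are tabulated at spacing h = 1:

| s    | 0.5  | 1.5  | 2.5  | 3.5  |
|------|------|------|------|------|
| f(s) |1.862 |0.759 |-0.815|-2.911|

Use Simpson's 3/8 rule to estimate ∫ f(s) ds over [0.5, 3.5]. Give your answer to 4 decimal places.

h = 1, n = 3.
(3h/8)·[y₀ + 3y₁ + 3y₂ + y₃] = 0.375·(-1.217) = -0.4564.

-0.4564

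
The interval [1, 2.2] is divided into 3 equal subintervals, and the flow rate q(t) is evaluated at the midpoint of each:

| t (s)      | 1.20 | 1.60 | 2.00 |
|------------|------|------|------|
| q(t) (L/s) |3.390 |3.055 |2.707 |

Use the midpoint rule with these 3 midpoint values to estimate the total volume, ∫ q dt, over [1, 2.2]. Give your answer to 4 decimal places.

h = 0.4, n = 3.
h·[y(m₁) + y(m₂) + y(m₃)] = 0.4·(9.152) = 3.6608.

3.6608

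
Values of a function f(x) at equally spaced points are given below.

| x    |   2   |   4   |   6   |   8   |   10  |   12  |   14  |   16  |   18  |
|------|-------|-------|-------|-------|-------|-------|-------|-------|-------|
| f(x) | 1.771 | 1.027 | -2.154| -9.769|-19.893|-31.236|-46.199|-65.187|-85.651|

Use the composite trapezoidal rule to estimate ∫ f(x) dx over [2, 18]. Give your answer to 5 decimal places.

h = 2, n = 8.
(h/2)·[y₀ + 2y₁ + 2y₂ + 2y₃ + 2y₄ + 2y₅ + 2y₆ + 2y₇ + y₈] = 1·(-430.702) = -430.70200.

-430.70200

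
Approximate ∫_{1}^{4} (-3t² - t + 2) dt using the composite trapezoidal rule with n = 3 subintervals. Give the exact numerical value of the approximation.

h = (4 − 1)/3 = 1.
Nodes t₀,…,t₃ = 1, 2, 3, 4.
f(t) = -3t² - t + 2: f₀=-2, f₁=-12, f₂=-28, f₃=-50.
(h/2)·[f₀ + 2f₁ + 2f₂ + f₃] = 0.5·(-132) = -66.

-66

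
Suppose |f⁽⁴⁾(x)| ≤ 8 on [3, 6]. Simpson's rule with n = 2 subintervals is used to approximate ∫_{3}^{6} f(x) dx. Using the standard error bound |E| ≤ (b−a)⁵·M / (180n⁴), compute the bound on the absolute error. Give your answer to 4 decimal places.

0.6750

|E| ≤ (3)⁵·8 / (180·2⁴) = 1944/2880 = 0.6750.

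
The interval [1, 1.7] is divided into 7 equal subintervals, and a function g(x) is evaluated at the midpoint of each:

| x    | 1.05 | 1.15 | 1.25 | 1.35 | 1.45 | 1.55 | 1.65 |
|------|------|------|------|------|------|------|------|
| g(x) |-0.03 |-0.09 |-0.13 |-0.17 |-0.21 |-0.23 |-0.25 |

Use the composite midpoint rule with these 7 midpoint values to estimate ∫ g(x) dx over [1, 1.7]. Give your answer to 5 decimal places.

h = 0.1, n = 7.
h·[y(m₁) + y(m₂) + y(m₃) + y(m₄) + y(m₅) + y(m₆) + y(m₇)] = 0.1·(-1.11) = -0.11100.

-0.11100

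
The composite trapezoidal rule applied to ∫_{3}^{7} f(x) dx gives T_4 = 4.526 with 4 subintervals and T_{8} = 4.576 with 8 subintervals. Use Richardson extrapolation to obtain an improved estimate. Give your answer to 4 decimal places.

R = (4·T_{8} − T_4) / 3 = (4·4.576 − 4.526)/3 = (13.778)/3 = 4.5927.

4.5927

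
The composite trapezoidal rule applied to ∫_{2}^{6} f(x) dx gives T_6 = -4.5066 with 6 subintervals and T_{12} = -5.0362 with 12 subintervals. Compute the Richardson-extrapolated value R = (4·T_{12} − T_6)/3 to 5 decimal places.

R = (4·T_{12} − T_6) / 3 = (4·(-5.0362) − (-4.5066))/3 = (-15.6382)/3 = -5.21273.

-5.21273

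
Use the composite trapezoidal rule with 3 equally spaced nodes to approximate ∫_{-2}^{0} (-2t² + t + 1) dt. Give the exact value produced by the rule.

-6

h = (0 − (-2))/2 = 1.
Nodes t₀,…,t₂ = -2, -1, 0.
f(t) = -2t² + t + 1: f₀=-9, f₁=-2, f₂=1.
(h/2)·[f₀ + 2f₁ + f₂] = 0.5·(-12) = -6.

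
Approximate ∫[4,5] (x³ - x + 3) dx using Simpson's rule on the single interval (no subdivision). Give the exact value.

S = (b−a)/6 · [f(4) + 4f(4.5) + f(5)] = 0.166667·[63 + 4·89.625 + 123] = 90.75.

90.75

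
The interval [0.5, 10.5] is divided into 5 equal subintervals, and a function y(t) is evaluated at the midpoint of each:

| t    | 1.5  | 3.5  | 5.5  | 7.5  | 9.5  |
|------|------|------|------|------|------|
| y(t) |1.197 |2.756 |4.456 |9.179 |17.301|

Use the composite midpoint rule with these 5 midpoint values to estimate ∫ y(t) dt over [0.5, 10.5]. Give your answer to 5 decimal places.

69.77800

h = 2, n = 5.
h·[y(m₁) + y(m₂) + y(m₃) + y(m₄) + y(m₅)] = 2·(34.889) = 69.77800.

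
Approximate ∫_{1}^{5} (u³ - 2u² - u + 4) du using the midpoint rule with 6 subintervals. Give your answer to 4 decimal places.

76.2963

h = (5 − 1)/6 = 0.666667.
Midpoints m₁,…,m₆ = 1.333333, 2, 2.666667, 3.333333, 4, 4.666667.
f(m₁)=1.481481, f(m₂)=2, f(m₃)=6.074074, f(m₄)=15.481481, f(m₅)=32, f(m₆)=57.407407.
h·[f(m₁) + f(m₂) + f(m₃) + f(m₄) + f(m₅) + f(m₆)] = 0.666667·(114.444444) = 76.2963.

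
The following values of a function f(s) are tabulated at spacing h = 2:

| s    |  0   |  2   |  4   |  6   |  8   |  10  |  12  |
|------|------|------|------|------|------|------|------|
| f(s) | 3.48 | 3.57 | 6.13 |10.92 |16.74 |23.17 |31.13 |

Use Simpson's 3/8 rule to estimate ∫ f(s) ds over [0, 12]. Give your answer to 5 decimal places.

h = 2, n = 6.
(3h/8)·[y₀ + 3y₁ + 3y₂ + 2y₃ + 3y₄ + 3y₅ + y₆] = 0.75·(205.28) = 153.96000.

153.96000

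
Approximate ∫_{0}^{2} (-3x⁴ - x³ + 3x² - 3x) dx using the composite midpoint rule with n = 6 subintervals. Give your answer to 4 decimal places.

h = (2 − 0)/6 = 0.333333.
Midpoints m₁,…,m₆ = 0.166667, 0.5, 0.833333, 1.166667, 1.5, 1.833333.
f(m₁)=-0.423611, f(m₂)=-1.0625, f(m₃)=-2.442130, f(m₄)=-6.5625, f(m₅)=-16.3125, f(m₆)=-35.469907.
h·[f(m₁) + f(m₂) + f(m₃) + f(m₄) + f(m₅) + f(m₆)] = 0.333333·(-62.273148) = -20.7577.

-20.7577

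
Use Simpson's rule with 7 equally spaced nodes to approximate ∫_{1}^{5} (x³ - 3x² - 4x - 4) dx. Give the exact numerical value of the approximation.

-32

h = (5 − 1)/6 = 0.666667.
Nodes x₀,…,x₆ = 1, 1.666667, 2.333333, 3, 3.666667, 4.333333, 5.
f(x) = x³ - 3x² - 4x - 4: f₀=-10, f₁=-14.370370, f₂=-16.962963, f₃=-16, f₄=-9.703704, f₅=3.703704, f₆=26.
(h/3)·[f₀ + 4f₁ + 2f₂ + 4f₃ + 2f₄ + 4f₅ + f₆] = 0.222222·(-144) = -32.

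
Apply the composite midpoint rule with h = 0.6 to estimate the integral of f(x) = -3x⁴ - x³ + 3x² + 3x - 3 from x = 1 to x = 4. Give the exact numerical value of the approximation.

-589.33902

h = (4 − 1)/5 = 0.6.
Midpoints m₁,…,m₅ = 1.3, 1.9, 2.5, 3.1, 3.7.
f(m₁)=-4.7953, f(m₂)=-32.4253, f(m₃)=-109.5625, f(m₄)=-271.7173, f(m₅)=-563.7313.
h·[f(m₁) + f(m₂) + f(m₃) + f(m₄) + f(m₅)] = 0.6·(-982.2317) = -589.33902.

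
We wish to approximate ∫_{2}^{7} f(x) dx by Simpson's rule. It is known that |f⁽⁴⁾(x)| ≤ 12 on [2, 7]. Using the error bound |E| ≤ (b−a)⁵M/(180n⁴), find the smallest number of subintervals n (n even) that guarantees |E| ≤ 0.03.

10

Need 37500/(180n⁴) ≤ 0.03.
n⁴ ≥ 37500/(180·0.03) = 6944.44 ⇒ n ≥ 9.1287, so the smallest even n is 10. (n must be even for Simpson's rule.)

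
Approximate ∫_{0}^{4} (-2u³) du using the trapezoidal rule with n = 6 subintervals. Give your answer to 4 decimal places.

-131.5556

h = (4 − 0)/6 = 0.666667.
Nodes u₀,…,u₆ = 0, 0.666667, 1.333333, 2, 2.666667, 3.333333, 4.
f(u) = -2u³: f₀=0, f₁=-0.592593, f₂=-4.740741, f₃=-16, f₄=-37.925926, f₅=-74.074074, f₆=-128.
(h/2)·[f₀ + 2f₁ + 2f₂ + 2f₃ + 2f₄ + 2f₅ + f₆] = 0.333333·(-394.666667) = -131.5556.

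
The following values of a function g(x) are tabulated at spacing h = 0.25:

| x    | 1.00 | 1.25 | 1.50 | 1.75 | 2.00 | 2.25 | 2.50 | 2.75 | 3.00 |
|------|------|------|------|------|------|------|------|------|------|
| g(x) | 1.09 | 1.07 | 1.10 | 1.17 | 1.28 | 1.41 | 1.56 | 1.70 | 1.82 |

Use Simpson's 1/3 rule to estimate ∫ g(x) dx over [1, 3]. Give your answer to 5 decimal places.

h = 0.25, n = 8.
(h/3)·[y₀ + 4y₁ + 2y₂ + 4y₃ + 2y₄ + 4y₅ + 2y₆ + 4y₇ + y₈] = 0.083333·(32.19) = 2.68250.

2.68250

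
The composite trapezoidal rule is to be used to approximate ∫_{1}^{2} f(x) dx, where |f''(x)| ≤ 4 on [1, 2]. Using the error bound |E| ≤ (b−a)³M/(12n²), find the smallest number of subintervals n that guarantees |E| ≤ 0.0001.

Need 4/(12n²) ≤ 0.0001.
n² ≥ 4/(12·0.0001) = 3333.33 ⇒ n ≥ 57.7350, so the smallest n is 58.

58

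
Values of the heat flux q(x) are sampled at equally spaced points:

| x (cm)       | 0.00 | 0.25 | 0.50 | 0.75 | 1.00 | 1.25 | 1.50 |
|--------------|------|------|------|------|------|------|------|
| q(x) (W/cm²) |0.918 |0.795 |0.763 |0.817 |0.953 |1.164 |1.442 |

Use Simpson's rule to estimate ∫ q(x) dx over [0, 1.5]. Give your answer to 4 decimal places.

h = 0.25, n = 6.
(h/3)·[y₀ + 4y₁ + 2y₂ + 4y₃ + 2y₄ + 4y₅ + y₆] = 0.083333·(16.896) = 1.4080.

1.4080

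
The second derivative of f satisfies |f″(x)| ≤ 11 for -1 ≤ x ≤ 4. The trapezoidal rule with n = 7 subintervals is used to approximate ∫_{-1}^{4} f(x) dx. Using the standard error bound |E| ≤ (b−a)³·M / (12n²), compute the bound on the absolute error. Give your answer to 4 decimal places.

|E| ≤ (5)³·11 / (12·7²) = 1375/588 = 2.3384.

2.3384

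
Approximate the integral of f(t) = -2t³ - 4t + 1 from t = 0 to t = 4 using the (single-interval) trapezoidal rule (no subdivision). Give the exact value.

T = (b−a)/2 · [f(0) + f(4)] = 2·[1 + (-143)] = -284.

-284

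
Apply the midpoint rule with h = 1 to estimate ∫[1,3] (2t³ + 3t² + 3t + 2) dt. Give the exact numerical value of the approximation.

h = (3 − 1)/2 = 1.
Midpoints m₁,…,m₂ = 1.5, 2.5.
f(m₁)=20, f(m₂)=59.5.
h·[f(m₁) + f(m₂)] = 1·(79.5) = 79.5.

79.5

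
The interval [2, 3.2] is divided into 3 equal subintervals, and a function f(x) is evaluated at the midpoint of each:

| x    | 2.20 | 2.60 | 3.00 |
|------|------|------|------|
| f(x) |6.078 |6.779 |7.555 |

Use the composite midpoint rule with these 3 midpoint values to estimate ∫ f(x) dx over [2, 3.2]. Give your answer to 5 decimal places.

h = 0.4, n = 3.
h·[y(m₁) + y(m₂) + y(m₃)] = 0.4·(20.412) = 8.16480.

8.16480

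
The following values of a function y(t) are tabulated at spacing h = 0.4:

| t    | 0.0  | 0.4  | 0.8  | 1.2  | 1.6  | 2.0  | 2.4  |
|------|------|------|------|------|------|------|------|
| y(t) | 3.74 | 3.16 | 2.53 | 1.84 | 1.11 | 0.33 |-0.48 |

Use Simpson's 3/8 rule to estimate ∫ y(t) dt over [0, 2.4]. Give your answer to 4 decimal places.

h = 0.4, n = 6.
(3h/8)·[y₀ + 3y₁ + 3y₂ + 2y₃ + 3y₄ + 3y₅ + y₆] = 0.15·(28.33) = 4.2495.

4.2495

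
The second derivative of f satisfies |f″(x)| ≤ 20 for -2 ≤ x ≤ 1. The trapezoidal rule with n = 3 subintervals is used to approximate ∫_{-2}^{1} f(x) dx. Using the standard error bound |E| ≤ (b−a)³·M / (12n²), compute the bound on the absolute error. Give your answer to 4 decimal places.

|E| ≤ (3)³·20 / (12·3²) = 540/108 = 5.0000.

5.0000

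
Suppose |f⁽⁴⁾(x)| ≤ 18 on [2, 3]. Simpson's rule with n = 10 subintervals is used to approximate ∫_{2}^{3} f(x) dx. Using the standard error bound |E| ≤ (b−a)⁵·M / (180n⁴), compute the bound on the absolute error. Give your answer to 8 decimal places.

|E| ≤ (1)⁵·18 / (180·10⁴) = 18/1800000 = 0.00001000.

0.00001000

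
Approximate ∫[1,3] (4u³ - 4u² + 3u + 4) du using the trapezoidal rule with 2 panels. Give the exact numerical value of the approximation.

h = (3 − 1)/2 = 1.
Nodes u₀,…,u₂ = 1, 2, 3.
f(u) = 4u³ - 4u² + 3u + 4: f₀=7, f₁=26, f₂=85.
(h/2)·[f₀ + 2f₁ + f₂] = 0.5·(144) = 72.

72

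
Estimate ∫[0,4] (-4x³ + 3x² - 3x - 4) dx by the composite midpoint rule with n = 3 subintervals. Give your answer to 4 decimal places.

h = (4 − 0)/3 = 1.333333.
Midpoints m₁,…,m₃ = 0.666667, 2, 3.333333.
f(m₁)=-5.851852, f(m₂)=-30, f(m₃)=-128.814815.
h·[f(m₁) + f(m₂) + f(m₃)] = 1.333333·(-164.666667) = -219.5556.

-219.5556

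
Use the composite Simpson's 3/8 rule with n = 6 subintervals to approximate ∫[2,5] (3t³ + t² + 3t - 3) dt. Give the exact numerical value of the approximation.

518.25

h = (5 − 2)/6 = 0.5.
Nodes t₀,…,t₆ = 2, 2.5, 3, 3.5, 4, 4.5, 5.
f(t) = 3t³ + t² + 3t - 3: f₀=31, f₁=57.625, f₂=96, f₃=148.375, f₄=217, f₅=304.125, f₆=412.
(3h/8)·[f₀ + 3f₁ + 3f₂ + 2f₃ + 3f₄ + 3f₅ + f₆] = 0.1875·(2764) = 518.25.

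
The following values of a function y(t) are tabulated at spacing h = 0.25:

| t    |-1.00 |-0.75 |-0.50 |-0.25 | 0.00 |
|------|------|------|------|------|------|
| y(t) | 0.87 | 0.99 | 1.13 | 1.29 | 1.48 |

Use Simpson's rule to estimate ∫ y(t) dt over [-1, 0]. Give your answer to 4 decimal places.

1.1442

h = 0.25, n = 4.
(h/3)·[y₀ + 4y₁ + 2y₂ + 4y₃ + y₄] = 0.083333·(13.73) = 1.1442.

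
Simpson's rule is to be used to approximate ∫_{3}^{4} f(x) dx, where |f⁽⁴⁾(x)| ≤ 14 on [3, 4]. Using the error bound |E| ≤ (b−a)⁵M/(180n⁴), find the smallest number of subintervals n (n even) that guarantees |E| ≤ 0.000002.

16

Need 14/(180n⁴) ≤ 0.000002.
n⁴ ≥ 14/(180·0.000002) = 38888.9 ⇒ n ≥ 14.0429, so the smallest even n is 16. (n must be even for Simpson's rule.)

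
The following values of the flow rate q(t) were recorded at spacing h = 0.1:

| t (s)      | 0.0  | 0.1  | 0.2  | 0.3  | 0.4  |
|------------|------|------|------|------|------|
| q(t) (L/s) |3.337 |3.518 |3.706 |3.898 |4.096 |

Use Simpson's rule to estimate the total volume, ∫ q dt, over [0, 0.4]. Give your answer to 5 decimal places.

1.48363

h = 0.1, n = 4.
(h/3)·[y₀ + 4y₁ + 2y₂ + 4y₃ + y₄] = 0.033333·(44.509) = 1.48363.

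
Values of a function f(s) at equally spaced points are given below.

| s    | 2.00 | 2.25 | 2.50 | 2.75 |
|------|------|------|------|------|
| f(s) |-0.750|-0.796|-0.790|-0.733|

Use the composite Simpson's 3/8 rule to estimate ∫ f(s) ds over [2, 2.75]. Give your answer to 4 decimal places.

h = 0.25, n = 3.
(3h/8)·[y₀ + 3y₁ + 3y₂ + y₃] = 0.09375·(-6.241) = -0.5851.

-0.5851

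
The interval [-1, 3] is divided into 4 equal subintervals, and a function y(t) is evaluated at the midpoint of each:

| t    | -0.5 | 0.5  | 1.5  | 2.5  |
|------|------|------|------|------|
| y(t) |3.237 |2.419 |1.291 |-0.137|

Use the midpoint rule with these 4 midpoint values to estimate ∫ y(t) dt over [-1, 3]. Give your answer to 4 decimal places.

6.8100

h = 1, n = 4.
h·[y(m₁) + y(m₂) + y(m₃) + y(m₄)] = 1·(6.810) = 6.8100.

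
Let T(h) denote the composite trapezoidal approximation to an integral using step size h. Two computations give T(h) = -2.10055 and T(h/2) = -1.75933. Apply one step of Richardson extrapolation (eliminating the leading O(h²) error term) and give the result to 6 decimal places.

-1.645590

R = (4·T(h/2) − T(h)) / 3 = (4·(-1.75933) − (-2.10055))/3 = (-4.93677)/3 = -1.645590.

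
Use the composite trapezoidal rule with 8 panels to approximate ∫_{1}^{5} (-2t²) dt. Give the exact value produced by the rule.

h = (5 − 1)/8 = 0.5.
Nodes t₀,…,t₈ = 1, 1.5, 2, 2.5, 3, 3.5, 4, 4.5, 5.
f(t) = -2t²: f₀=-2, f₁=-4.5, f₂=-8, f₃=-12.5, f₄=-18, f₅=-24.5, f₆=-32, f₇=-40.5, f₈=-50.
(h/2)·[f₀ + 2f₁ + 2f₂ + 2f₃ + 2f₄ + 2f₅ + 2f₆ + 2f₇ + f₈] = 0.25·(-332) = -83.

-83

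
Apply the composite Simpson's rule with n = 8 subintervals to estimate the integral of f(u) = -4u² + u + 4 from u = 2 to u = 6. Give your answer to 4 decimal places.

-245.3333

h = (6 − 2)/8 = 0.5.
Nodes u₀,…,u₈ = 2, 2.5, 3, 3.5, 4, 4.5, 5, 5.5, 6.
f(u) = -4u² + u + 4: f₀=-10, f₁=-18.5, f₂=-29, f₃=-41.5, f₄=-56, f₅=-72.5, f₆=-91, f₇=-111.5, f₈=-134.
(h/3)·[f₀ + 4f₁ + 2f₂ + 4f₃ + 2f₄ + 4f₅ + 2f₆ + 4f₇ + f₈] = 0.166667·(-1472) = -245.3333.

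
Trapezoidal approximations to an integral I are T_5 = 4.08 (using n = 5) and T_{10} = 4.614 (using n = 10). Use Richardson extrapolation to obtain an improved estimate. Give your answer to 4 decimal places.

R = (4·T_{10} − T_5) / 3 = (4·4.614 − 4.08)/3 = (14.376)/3 = 4.7920.

4.7920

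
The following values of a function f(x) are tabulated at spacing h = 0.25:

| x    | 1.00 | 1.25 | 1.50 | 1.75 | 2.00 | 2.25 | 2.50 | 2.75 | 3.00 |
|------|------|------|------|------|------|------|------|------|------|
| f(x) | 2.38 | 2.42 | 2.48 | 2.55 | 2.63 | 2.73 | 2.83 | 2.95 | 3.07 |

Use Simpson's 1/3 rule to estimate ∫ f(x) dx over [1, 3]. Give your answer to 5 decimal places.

h = 0.25, n = 8.
(h/3)·[y₀ + 4y₁ + 2y₂ + 4y₃ + 2y₄ + 4y₅ + 2y₆ + 4y₇ + y₈] = 0.083333·(63.93) = 5.32750.

5.32750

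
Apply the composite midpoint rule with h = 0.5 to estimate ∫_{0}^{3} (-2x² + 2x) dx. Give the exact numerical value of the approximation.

-8.875

h = (3 − 0)/6 = 0.5.
Midpoints m₁,…,m₆ = 0.25, 0.75, 1.25, 1.75, 2.25, 2.75.
f(m₁)=0.375, f(m₂)=0.375, f(m₃)=-0.625, f(m₄)=-2.625, f(m₅)=-5.625, f(m₆)=-9.625.
h·[f(m₁) + f(m₂) + f(m₃) + f(m₄) + f(m₅) + f(m₆)] = 0.5·(-17.75) = -8.875.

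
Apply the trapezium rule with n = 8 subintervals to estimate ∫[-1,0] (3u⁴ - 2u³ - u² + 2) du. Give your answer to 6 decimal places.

2.787476

h = (0 − (-1))/8 = 0.125.
Nodes u₀,…,u₈ = -1, -0.875, -0.75, -0.625, -0.5, -0.375, -0.25, -0.125, 0.
f(u) = 3u⁴ - 2u³ - u² + 2: f₀=6, f₁=4.332763671875, f₂=3.23046875, f₃=2.555419921875, f₄=2.1875, f₅=2.024169921875, f₆=1.98046875, f₇=1.989013671875, f₈=2.
(h/2)·[f₀ + 2f₁ + 2f₂ + 2f₃ + 2f₄ + 2f₅ + 2f₆ + 2f₇ + f₈] = 0.0625·(44.599609375) = 2.787476.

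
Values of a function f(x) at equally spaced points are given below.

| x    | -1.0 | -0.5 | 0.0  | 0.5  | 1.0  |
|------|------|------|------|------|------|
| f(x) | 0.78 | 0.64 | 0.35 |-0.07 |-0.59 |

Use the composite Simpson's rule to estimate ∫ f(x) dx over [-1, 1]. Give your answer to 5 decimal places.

0.52833

h = 0.5, n = 4.
(h/3)·[y₀ + 4y₁ + 2y₂ + 4y₃ + y₄] = 0.166667·(3.17) = 0.52833.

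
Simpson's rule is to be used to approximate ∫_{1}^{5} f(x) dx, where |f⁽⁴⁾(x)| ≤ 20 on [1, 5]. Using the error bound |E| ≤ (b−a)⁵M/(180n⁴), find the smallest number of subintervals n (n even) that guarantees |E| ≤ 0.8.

4

Need 20480/(180n⁴) ≤ 0.8.
n⁴ ≥ 20480/(180·0.8) = 142.222 ⇒ n ≥ 3.4534, so the smallest even n is 4. (n must be even for Simpson's rule.)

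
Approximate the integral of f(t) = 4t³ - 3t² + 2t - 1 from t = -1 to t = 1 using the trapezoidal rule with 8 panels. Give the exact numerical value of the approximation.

h = (1 − (-1))/8 = 0.25.
Nodes t₀,…,t₈ = -1, -0.75, -0.5, -0.25, 0, 0.25, 0.5, 0.75, 1.
f(t) = 4t³ - 3t² + 2t - 1: f₀=-10, f₁=-5.875, f₂=-3.25, f₃=-1.75, f₄=-1, f₅=-0.625, f₆=-0.25, f₇=0.5, f₈=2.
(h/2)·[f₀ + 2f₁ + 2f₂ + 2f₃ + 2f₄ + 2f₅ + 2f₆ + 2f₇ + f₈] = 0.125·(-32.5) = -4.0625.

-4.0625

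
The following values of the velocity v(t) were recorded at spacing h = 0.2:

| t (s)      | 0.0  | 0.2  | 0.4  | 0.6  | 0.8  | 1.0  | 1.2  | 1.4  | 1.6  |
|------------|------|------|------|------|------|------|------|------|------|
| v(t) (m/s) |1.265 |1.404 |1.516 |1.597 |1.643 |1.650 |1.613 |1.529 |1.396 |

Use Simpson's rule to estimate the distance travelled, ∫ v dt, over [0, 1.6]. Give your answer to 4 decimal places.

2.4617

h = 0.2, n = 8.
(h/3)·[y₀ + 4y₁ + 2y₂ + 4y₃ + 2y₄ + 4y₅ + 2y₆ + 4y₇ + y₈] = 0.066667·(36.925) = 2.4617.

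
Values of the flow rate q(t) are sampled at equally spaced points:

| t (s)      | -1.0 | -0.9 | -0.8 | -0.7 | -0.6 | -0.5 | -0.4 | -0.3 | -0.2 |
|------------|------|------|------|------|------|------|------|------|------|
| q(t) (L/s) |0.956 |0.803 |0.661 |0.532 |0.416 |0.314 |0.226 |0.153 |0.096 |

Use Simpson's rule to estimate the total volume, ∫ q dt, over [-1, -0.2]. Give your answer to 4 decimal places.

0.3622

h = 0.1, n = 8.
(h/3)·[y₀ + 4y₁ + 2y₂ + 4y₃ + 2y₄ + 4y₅ + 2y₆ + 4y₇ + y₈] = 0.033333·(10.866) = 0.3622.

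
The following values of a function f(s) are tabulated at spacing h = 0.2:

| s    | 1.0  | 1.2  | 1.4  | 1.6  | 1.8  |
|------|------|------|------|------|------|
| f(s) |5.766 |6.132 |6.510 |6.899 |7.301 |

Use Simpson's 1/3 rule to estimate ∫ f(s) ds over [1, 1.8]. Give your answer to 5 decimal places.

h = 0.2, n = 4.
(h/3)·[y₀ + 4y₁ + 2y₂ + 4y₃ + y₄] = 0.066667·(78.211) = 5.21407.

5.21407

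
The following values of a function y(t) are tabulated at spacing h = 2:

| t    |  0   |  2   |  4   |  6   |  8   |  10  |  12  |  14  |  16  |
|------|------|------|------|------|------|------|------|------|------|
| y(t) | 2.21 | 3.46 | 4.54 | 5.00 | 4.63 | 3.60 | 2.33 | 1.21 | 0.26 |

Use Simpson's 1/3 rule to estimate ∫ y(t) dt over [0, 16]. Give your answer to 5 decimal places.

52.36667

h = 2, n = 8.
(h/3)·[y₀ + 4y₁ + 2y₂ + 4y₃ + 2y₄ + 4y₅ + 2y₆ + 4y₇ + y₈] = 0.666667·(78.55) = 52.36667.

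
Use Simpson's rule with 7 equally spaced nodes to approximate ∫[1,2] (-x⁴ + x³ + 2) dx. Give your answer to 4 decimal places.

h = (2 − 1)/6 = 0.166667.
Nodes x₀,…,x₆ = 1, 1.166667, 1.333333, 1.5, 1.666667, 1.833333, 2.
f(x) = -x⁴ + x³ + 2: f₀=2, f₁=1.735340, f₂=1.209877, f₃=0.3125, f₄=-1.086420, f₅=-3.135031, f₆=-6.
(h/3)·[f₀ + 4f₁ + 2f₂ + 4f₃ + 2f₄ + 4f₅ + f₆] = 0.055556·(-8.101852) = -0.4501.

-0.4501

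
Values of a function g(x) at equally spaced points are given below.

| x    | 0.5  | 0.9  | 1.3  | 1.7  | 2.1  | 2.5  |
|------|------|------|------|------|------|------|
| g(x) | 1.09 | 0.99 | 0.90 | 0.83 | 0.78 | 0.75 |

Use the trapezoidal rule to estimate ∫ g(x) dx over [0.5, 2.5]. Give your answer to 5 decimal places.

h = 0.4, n = 5.
(h/2)·[y₀ + 2y₁ + 2y₂ + 2y₃ + 2y₄ + y₅] = 0.2·(8.84) = 1.76800.

1.76800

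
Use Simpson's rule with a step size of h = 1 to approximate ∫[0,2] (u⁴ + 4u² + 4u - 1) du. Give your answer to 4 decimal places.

23.3333

h = (2 − 0)/2 = 1.
Nodes u₀,…,u₂ = 0, 1, 2.
f(u) = u⁴ + 4u² + 4u - 1: f₀=-1, f₁=8, f₂=39.
(h/3)·[f₀ + 4f₁ + f₂] = 0.333333·(70) = 23.3333.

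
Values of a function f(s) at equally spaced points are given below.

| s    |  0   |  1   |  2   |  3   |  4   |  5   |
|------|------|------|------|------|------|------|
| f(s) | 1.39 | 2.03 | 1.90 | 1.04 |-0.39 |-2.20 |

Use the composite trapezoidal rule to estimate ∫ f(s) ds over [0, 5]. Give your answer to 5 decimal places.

h = 1, n = 5.
(h/2)·[y₀ + 2y₁ + 2y₂ + 2y₃ + 2y₄ + y₅] = 0.5·(8.35) = 4.17500.

4.17500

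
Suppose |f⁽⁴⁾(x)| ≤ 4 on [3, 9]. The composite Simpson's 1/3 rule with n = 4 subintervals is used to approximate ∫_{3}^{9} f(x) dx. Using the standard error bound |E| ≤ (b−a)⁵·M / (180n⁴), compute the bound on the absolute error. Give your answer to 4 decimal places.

|E| ≤ (6)⁵·4 / (180·4⁴) = 31104/46080 = 0.6750.

0.6750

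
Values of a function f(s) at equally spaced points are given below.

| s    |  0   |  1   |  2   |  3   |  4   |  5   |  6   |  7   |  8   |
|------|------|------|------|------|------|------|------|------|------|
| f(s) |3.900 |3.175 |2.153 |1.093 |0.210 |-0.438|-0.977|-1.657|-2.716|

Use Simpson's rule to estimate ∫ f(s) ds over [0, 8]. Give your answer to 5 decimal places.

h = 1, n = 8.
(h/3)·[y₀ + 4y₁ + 2y₂ + 4y₃ + 2y₄ + 4y₅ + 2y₆ + 4y₇ + y₈] = 0.333333·(12.648) = 4.21600.

4.21600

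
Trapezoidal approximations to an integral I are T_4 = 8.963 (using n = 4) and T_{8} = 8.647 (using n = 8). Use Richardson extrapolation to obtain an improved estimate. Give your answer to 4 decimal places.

8.5417

R = (4·T_{8} − T_4) / 3 = (4·8.647 − 8.963)/3 = (25.625)/3 = 8.5417.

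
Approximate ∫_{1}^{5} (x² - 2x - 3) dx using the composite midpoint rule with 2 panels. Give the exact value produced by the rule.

h = (5 − 1)/2 = 2.
Midpoints m₁,…,m₂ = 2, 4.
f(m₁)=-3, f(m₂)=5.
h·[f(m₁) + f(m₂)] = 2·(2) = 4.

4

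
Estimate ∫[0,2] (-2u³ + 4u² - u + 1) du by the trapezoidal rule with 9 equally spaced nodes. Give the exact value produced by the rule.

2.625

h = (2 − 0)/8 = 0.25.
Nodes u₀,…,u₈ = 0, 0.25, 0.5, 0.75, 1, 1.25, 1.5, 1.75, 2.
f(u) = -2u³ + 4u² - u + 1: f₀=1, f₁=0.96875, f₂=1.25, f₃=1.65625, f₄=2, f₅=2.09375, f₆=1.75, f₇=0.78125, f₈=-1.
(h/2)·[f₀ + 2f₁ + 2f₂ + 2f₃ + 2f₄ + 2f₅ + 2f₆ + 2f₇ + f₈] = 0.125·(21) = 2.625.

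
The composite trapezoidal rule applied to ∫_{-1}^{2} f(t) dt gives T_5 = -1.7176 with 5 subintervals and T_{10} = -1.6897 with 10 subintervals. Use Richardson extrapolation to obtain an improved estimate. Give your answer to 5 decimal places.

R = (4·T_{10} − T_5) / 3 = (4·(-1.6897) − (-1.7176))/3 = (-5.0412)/3 = -1.68040.

-1.68040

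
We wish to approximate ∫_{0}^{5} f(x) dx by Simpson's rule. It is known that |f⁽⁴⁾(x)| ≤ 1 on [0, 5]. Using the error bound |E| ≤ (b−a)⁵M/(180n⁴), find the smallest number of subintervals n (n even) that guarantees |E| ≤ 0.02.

6

Need 3125/(180n⁴) ≤ 0.02.
n⁴ ≥ 3125/(180·0.02) = 868.056 ⇒ n ≥ 5.4280, so the smallest even n is 6. (n must be even for Simpson's rule.)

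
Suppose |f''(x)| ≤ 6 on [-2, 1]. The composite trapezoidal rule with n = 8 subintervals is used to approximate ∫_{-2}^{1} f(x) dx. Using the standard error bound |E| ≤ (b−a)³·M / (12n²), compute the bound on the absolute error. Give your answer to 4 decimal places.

0.2109

|E| ≤ (3)³·6 / (12·8²) = 162/768 = 0.2109.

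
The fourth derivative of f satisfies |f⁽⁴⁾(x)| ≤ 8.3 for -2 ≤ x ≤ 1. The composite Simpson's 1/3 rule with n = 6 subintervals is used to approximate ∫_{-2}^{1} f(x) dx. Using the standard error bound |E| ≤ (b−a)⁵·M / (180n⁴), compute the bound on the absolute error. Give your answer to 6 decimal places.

|E| ≤ (3)⁵·8.3 / (180·6⁴) = 2016.9/233280 = 0.008646.

0.008646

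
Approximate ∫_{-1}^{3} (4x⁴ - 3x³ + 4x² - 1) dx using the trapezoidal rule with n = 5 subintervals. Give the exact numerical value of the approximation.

190.07488

h = (3 − (-1))/5 = 0.8.
Nodes x₀,…,x₅ = -1, -0.2, 0.6, 1.4, 2.2, 3.
f(x) = 4x⁴ - 3x³ + 4x² - 1: f₀=10, f₁=-0.8096, f₂=0.3104, f₃=13.9744, f₄=80.1184, f₅=278.
(h/2)·[f₀ + 2f₁ + 2f₂ + 2f₃ + 2f₄ + f₅] = 0.4·(475.1872) = 190.07488.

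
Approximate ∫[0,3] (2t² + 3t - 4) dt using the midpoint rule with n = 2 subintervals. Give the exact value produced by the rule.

h = (3 − 0)/2 = 1.5.
Midpoints m₁,…,m₂ = 0.75, 2.25.
f(m₁)=-0.625, f(m₂)=12.875.
h·[f(m₁) + f(m₂)] = 1.5·(12.25) = 18.375.

18.375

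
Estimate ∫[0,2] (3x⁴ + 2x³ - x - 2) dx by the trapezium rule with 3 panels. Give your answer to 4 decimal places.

h = (2 − 0)/3 = 0.666667.
Nodes x₀,…,x₃ = 0, 0.666667, 1.333333, 2.
f(x) = 3x⁴ + 2x³ - x - 2: f₀=-2, f₁=-1.481481, f₂=10.888889, f₃=60.
(h/2)·[f₀ + 2f₁ + 2f₂ + f₃] = 0.333333·(76.814815) = 25.6049.

25.6049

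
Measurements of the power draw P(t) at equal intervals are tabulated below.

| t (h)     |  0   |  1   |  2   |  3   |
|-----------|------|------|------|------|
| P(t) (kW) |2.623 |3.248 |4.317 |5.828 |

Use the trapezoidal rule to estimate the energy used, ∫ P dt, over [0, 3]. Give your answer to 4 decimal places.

11.7905

h = 1, n = 3.
(h/2)·[y₀ + 2y₁ + 2y₂ + y₃] = 0.5·(23.581) = 11.7905.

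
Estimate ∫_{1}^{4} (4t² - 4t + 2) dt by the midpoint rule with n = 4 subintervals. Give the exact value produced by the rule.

h = (4 − 1)/4 = 0.75.
Midpoints m₁,…,m₄ = 1.375, 2.125, 2.875, 3.625.
f(m₁)=4.0625, f(m₂)=11.5625, f(m₃)=23.5625, f(m₄)=40.0625.
h·[f(m₁) + f(m₂) + f(m₃) + f(m₄)] = 0.75·(79.25) = 59.4375.

59.4375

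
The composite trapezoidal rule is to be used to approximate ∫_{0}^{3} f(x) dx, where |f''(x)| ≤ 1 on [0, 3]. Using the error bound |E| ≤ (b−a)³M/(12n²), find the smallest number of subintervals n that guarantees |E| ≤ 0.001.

Need 27/(12n²) ≤ 0.001.
n² ≥ 27/(12·0.001) = 2250 ⇒ n ≥ 47.4342, so the smallest n is 48.

48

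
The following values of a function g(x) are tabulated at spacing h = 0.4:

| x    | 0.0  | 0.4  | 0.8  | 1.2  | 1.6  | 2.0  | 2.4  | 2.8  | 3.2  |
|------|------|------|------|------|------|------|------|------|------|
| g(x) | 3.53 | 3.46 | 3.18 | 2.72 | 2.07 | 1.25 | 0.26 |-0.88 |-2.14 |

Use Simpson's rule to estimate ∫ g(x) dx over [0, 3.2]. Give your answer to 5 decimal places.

5.14800

h = 0.4, n = 8.
(h/3)·[y₀ + 4y₁ + 2y₂ + 4y₃ + 2y₄ + 4y₅ + 2y₆ + 4y₇ + y₈] = 0.133333·(38.61) = 5.14800.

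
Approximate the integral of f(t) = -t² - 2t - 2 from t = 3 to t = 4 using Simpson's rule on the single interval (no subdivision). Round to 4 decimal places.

S = (b−a)/6 · [f(3) + 4f(3.5) + f(4)] = 0.166667·[(-17) + 4·(-21.25) + (-26)] = -21.3333.

-21.3333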